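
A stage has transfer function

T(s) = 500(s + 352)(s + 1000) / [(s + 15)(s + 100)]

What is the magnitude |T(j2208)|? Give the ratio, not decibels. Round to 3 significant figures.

555

At s = jω = j2208:
zero (s+352): 352 + j2208 → |·| = √(352²+2208²) = √4999168 ≈ 2235.9, ∠ = arctan(2208/352) ≈ 80.94°
zero (s+1000): 1000 + j2208 → |·| = √(1000²+2208²) = √5875264 ≈ 2423.9, ∠ = arctan(2208/1000) ≈ 65.63°
pole (s+15): 15 + j2208 → |·| = √(15²+2208²) = √4875489 ≈ 2208.1, ∠ = arctan(2208/15) ≈ 89.61°
pole (s+100): 100 + j2208 → |·| = √(100²+2208²) = √4885264 ≈ 2210.3, ∠ = arctan(2208/100) ≈ 87.41°
|T| = 500 · 5.4196e+06 / 4.8806e+06 ≈ 555.22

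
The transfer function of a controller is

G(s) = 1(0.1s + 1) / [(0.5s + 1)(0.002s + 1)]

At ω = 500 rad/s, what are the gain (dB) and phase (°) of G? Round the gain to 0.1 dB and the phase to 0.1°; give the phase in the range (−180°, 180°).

At ω = 500 rad/s:
zero (1 + j500·0.1) = 1 + j50 → |·| ≈ 50.01, ∠ ≈ 88.85°
pole (1 + j500·0.5) = 1 + j250 → |·| ≈ 250, ∠ ≈ 89.77°
pole (1 + j500·0.002) = 1 + j1 → |·| ≈ 1.4142, ∠ ≈ 45.00°
|G| = 1 · 50.01 / (250 · 1.4142) ≈ 0.14145
Gain = 20 log₁₀(0.14145) ≈ -16.99 dB
∠G = (88.85°) − (89.77° + 45.00°) = -45.92°

-17.0 dB, -45.9°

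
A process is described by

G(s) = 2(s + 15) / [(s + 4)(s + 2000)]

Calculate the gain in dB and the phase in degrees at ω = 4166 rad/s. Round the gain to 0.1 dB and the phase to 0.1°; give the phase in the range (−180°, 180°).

At s = jω = j4166:
zero (s+15): 15 + j4166 → |·| = √(15²+4166²) = √17355781 ≈ 4166, ∠ = arctan(4166/15) ≈ 89.79°
pole (s+4): 4 + j4166 → |·| = √(4²+4166²) = √17355572 ≈ 4166, ∠ = arctan(4166/4) ≈ 89.94°
pole (s+2000): 2000 + j4166 → |·| = √(2000²+4166²) = √21355556 ≈ 4621.2, ∠ = arctan(4166/2000) ≈ 64.36°
|G| = 2 · 4166 / 1.9252e+07 ≈ 0.00043279
Gain = 20 log₁₀(0.00043279) ≈ -67.27 dB
∠G = 89.79° − 154.30° = -64.51°

-67.3 dB, -64.5°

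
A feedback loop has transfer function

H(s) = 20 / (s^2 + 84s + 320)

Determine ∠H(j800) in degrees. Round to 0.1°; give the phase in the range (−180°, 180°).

-174.0°

Substitute s = j800:
Numerator: 20 = 20 + j0
Denominator: (j800)^2 + 84(j800) + 320 = -639680 + j67200
|N| = √(20² + 0²) ≈ 20, ∠N ≈ 0.00°
|D| = √(639680² + 67200²) ≈ 6.432e+05, ∠D ≈ 174.00°
∠H = 0.00° − 174.00° = -174.00°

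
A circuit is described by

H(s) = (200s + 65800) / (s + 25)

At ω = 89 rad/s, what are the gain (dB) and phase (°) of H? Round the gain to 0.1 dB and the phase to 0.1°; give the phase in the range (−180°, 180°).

Substitute s = j89:
Numerator: 200(j89) + 65800 = 65800 + j17800
Denominator: (j89) + 25 = 25 + j89
|N| = √(65800² + 17800²) ≈ 68165, ∠N ≈ 15.14°
|D| = √(25² + 89²) ≈ 92.445, ∠D ≈ 74.31°
|H| = 68165 / 92.445 ≈ 737.36
Gain = 20 log₁₀(737.36) ≈ 57.35 dB
∠H = 15.14° − 74.31° = -59.17°

57.4 dB, -59.2°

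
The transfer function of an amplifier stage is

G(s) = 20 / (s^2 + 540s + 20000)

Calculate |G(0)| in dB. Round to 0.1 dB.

-60.0 dB

G(0) = 20 / 20000 = 0.001
20 log₁₀(0.001) ≈ -60.00 dB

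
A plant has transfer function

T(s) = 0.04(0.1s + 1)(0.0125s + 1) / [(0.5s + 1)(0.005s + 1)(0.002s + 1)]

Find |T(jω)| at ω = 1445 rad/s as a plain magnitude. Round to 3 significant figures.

At ω = 1445 rad/s:
zero (1 + j1445·0.1) = 1 + j144.5 → |·| ≈ 144.5, ∠ ≈ 89.60°
zero (1 + j1445·0.0125) = 1 + j18.0625 → |·| ≈ 18.09, ∠ ≈ 86.83°
pole (1 + j1445·0.5) = 1 + j722.5 → |·| ≈ 722.5, ∠ ≈ 89.92°
pole (1 + j1445·0.005) = 1 + j7.225 → |·| ≈ 7.2939, ∠ ≈ 82.12°
pole (1 + j1445·0.002) = 1 + j2.89 → |·| ≈ 3.0581, ∠ ≈ 70.91°
|T| = 0.04 · 144.5 · 18.09 / (722.5 · 7.2939 · 3.0581) ≈ 0.0064881

0.00649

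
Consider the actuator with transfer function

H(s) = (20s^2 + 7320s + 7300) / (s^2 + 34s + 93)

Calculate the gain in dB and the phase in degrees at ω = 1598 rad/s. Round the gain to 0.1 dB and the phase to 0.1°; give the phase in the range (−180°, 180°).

26.2 dB, -11.7°

Substitute s = j1598:
Numerator: 20(j1598)^2 + 7320(j1598) + 7300 = -51064780 + j11697360
Denominator: (j1598)^2 + 34(j1598) + 93 = -2553511 + j54332
|N| = √(51064780² + 11697360²) ≈ 5.2387e+07, ∠N ≈ 167.10°
|D| = √(2553511² + 54332²) ≈ 2.5541e+06, ∠D ≈ 178.78°
|H| = 5.2387e+07 / 2.5541e+06 ≈ 20.511
Gain = 20 log₁₀(20.511) ≈ 26.24 dB
∠H = 167.10° − 178.78° = -11.68°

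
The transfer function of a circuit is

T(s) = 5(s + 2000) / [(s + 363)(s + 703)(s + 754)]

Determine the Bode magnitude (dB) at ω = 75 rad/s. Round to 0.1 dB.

At s = jω = j75:
zero (s+2000): 2000 + j75 → |·| = √(2000²+75²) = √4005625 ≈ 2001.4, ∠ = arctan(75/2000) ≈ 2.15°
pole (s+363): 363 + j75 → |·| = √(363²+75²) = √137394 ≈ 370.67, ∠ = arctan(75/363) ≈ 11.67°
pole (s+703): 703 + j75 → |·| = √(703²+75²) = √499834 ≈ 706.99, ∠ = arctan(75/703) ≈ 6.09°
pole (s+754): 754 + j75 → |·| = √(754²+75²) = √574141 ≈ 757.72, ∠ = arctan(75/754) ≈ 5.68°
|T| = 5 · 2001.4 / 1.9857e+08 ≈ 5.0395e-05
Gain = 20 log₁₀(5.0395e-05) ≈ -85.95 dB

-86.0 dB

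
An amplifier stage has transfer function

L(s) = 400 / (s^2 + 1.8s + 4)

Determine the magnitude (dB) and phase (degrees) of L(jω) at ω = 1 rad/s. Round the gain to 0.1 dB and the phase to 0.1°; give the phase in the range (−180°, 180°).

41.2 dB, -31.0°

At s = jω = j1:
quadratic: (j1)² + 1.8·j1 + 4 = 3 + j1.8 → |·| ≈ 3.4986, ∠ ≈ 30.96°
|L| = 400 / 3.4986 ≈ 114.33
Gain = 20 log₁₀(114.33) ≈ 41.16 dB
∠L = 0.00° − 30.96° = -30.96°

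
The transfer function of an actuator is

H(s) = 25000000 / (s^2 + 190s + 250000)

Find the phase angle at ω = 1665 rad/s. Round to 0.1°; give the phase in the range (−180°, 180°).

-172.9°

At s = jω = j1665:
quadratic: (j1665)² + 190·j1665 + 250000 = -2522225 + j316350 → |·| ≈ 2.542e+06, ∠ ≈ 172.85°
∠H = 0.00° − 172.85° = -172.85°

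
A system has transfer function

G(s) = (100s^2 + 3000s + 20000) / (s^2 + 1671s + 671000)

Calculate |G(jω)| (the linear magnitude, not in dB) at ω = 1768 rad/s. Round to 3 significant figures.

81.4

Substitute s = j1768:
Numerator: 100(j1768)^2 + 3000(j1768) + 20000 = -312562400 + j5304000
Denominator: (j1768)^2 + 1671(j1768) + 671000 = -2454824 + j2954328
|N| = √(312562400² + 5304000²) ≈ 3.1261e+08, ∠N ≈ 179.03°
|D| = √(2454824² + 2954328²) ≈ 3.8411e+06, ∠D ≈ 129.72°
|G| = 3.1261e+08 / 3.8411e+06 ≈ 81.386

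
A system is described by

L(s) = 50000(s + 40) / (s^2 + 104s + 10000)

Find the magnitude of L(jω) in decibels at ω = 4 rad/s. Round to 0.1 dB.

46.1 dB

At s = jω = j4:
zero (s+40): 40 + j4 → |·| = √(40²+4²) = √1616 ≈ 40.2, ∠ = arctan(4/40) ≈ 5.71°
quadratic: (j4)² + 104·j4 + 10000 = 9984 + j416 → |·| ≈ 9992.7, ∠ ≈ 2.39°
|L| = 50000 · 40.2 / 9992.7 ≈ 201.15
Gain = 20 log₁₀(201.15) ≈ 46.07 dB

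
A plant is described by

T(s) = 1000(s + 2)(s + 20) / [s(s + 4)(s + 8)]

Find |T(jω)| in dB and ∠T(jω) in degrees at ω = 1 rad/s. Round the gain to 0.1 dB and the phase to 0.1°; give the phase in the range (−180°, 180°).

At s = jω = j1:
zero (s+2): 2 + j1 → |·| = √(2²+1²) = √5 ≈ 2.2361, ∠ = arctan(1/2) ≈ 26.57°
zero (s+20): 20 + j1 → |·| = √(20²+1²) = √401 ≈ 20.025, ∠ = arctan(1/20) ≈ 2.86°
pole (s+4): 4 + j1 → |·| = √(4²+1²) = √17 ≈ 4.1231, ∠ = arctan(1/4) ≈ 14.04°
pole (s+8): 8 + j1 → |·| = √(8²+1²) = √65 ≈ 8.0623, ∠ = arctan(1/8) ≈ 7.13°
pole at origin: |s| = 1, ∠ = 90.00° (in denominator)
|T| = 1000 · 44.778 / 33.242 ≈ 1347
Gain = 20 log₁₀(1347) ≈ 62.59 dB
∠T = 29.43° − 111.17° = -81.74°

62.6 dB, -81.7°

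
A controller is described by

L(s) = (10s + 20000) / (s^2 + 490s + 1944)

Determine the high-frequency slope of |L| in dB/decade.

Each pole contributes −20 dB/decade at high frequency; each zero contributes +20 dB/decade.
Net: 1 zero(s) − 2 pole(s) → -20 dB/decade.

-20 dB/decade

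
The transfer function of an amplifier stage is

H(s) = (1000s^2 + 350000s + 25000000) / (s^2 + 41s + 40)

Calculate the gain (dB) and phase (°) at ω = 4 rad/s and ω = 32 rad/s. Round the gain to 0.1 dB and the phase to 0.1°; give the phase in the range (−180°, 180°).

ω = 4: 103.6 dB, -78.5°; ω = 32: 84.2 dB, -101.8°

Substitute s = j4:
Numerator: 1000(j4)^2 + 350000(j4) + 25000000 = 24984000 + j1400000
Denominator: (j4)^2 + 41(j4) + 40 = 24 + j164
|N| = √(24984000² + 1400000²) ≈ 2.5023e+07, ∠N ≈ 3.21°
|D| = √(24² + 164²) ≈ 165.75, ∠D ≈ 81.67°
|H| = 2.5023e+07 / 165.75 ≈ 1.5097e+05
Gain = 20 log₁₀(1.5097e+05) ≈ 103.58 dB
∠H = 3.21° − 81.67° = -78.46°

Substitute s = j32:
Numerator: 1000(j32)^2 + 350000(j32) + 25000000 = 23976000 + j11200000
Denominator: (j32)^2 + 41(j32) + 40 = -984 + j1312
|N| = √(23976000² + 11200000²) ≈ 2.6463e+07, ∠N ≈ 25.04°
|D| = √(984² + 1312²) ≈ 1640, ∠D ≈ 126.87°
|H| = 2.6463e+07 / 1640 ≈ 16136
Gain = 20 log₁₀(16136) ≈ 84.16 dB
∠H = 25.04° − 126.87° = -101.83°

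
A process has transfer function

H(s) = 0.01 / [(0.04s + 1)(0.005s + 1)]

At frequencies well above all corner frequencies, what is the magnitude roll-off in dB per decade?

Each pole contributes −20 dB/decade at high frequency; each zero contributes +20 dB/decade.
Net: 0 zero(s) − 2 pole(s) → -40 dB/decade.

-40 dB/decade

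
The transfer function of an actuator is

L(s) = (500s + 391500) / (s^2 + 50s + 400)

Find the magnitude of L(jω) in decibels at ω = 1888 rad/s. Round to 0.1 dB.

-10.9 dB

Substitute s = j1888:
Numerator: 500(j1888) + 391500 = 391500 + j944000
Denominator: (j1888)^2 + 50(j1888) + 400 = -3564144 + j94400
|N| = √(391500² + 944000²) ≈ 1.022e+06, ∠N ≈ 67.48°
|D| = √(3564144² + 94400²) ≈ 3.5654e+06, ∠D ≈ 178.48°
|L| = 1.022e+06 / 3.5654e+06 ≈ 0.28664
Gain = 20 log₁₀(0.28664) ≈ -10.85 dB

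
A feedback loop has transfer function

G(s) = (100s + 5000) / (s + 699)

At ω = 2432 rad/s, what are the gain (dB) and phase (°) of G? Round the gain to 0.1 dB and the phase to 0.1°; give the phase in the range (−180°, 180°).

39.7 dB, 14.9°

Substitute s = j2432:
Numerator: 100(j2432) + 5000 = 5000 + j243200
Denominator: (j2432) + 699 = 699 + j2432
|N| = √(5000² + 243200²) ≈ 2.4325e+05, ∠N ≈ 88.82°
|D| = √(699² + 2432²) ≈ 2530.5, ∠D ≈ 73.96°
|G| = 2.4325e+05 / 2530.5 ≈ 96.127
Gain = 20 log₁₀(96.127) ≈ 39.66 dB
∠G = 88.82° − 73.96° = 14.86°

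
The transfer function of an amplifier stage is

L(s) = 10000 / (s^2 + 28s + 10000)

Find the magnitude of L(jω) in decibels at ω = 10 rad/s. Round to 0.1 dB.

At s = jω = j10:
quadratic: (j10)² + 28·j10 + 10000 = 9900 + j280 → |·| ≈ 9904, ∠ ≈ 1.62°
|L| = 10000 / 9904 ≈ 1.0097
Gain = 20 log₁₀(1.0097) ≈ 0.08 dB

0.1 dB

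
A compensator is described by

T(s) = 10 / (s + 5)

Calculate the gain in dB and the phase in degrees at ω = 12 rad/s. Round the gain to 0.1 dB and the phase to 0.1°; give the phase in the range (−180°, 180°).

-2.3 dB, -67.4°

At s = jω = j12:
pole (s+5): 5 + j12 → |·| = √(5²+12²) = √169 ≈ 13, ∠ = arctan(12/5) ≈ 67.38°
|T| = 10 / 13 ≈ 0.76923
Gain = 20 log₁₀(0.76923) ≈ -2.28 dB
∠T = 0.00° − 67.38° = -67.38°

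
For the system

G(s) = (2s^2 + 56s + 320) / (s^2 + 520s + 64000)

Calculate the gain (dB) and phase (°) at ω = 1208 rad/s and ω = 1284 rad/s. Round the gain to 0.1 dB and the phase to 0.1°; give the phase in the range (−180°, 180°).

Substitute s = j1208:
Numerator: 2(j1208)^2 + 56(j1208) + 320 = -2918208 + j67648
Denominator: (j1208)^2 + 520(j1208) + 64000 = -1395264 + j628160
|N| = √(2918208² + 67648²) ≈ 2.919e+06, ∠N ≈ 178.67°
|D| = √(1395264² + 628160²) ≈ 1.5301e+06, ∠D ≈ 155.76°
|G| = 2.919e+06 / 1.5301e+06 ≈ 1.9077
Gain = 20 log₁₀(1.9077) ≈ 5.61 dB
∠G = 178.67° − 155.76° = 22.91°

Substitute s = j1284:
Numerator: 2(j1284)^2 + 56(j1284) + 320 = -3296992 + j71904
Denominator: (j1284)^2 + 520(j1284) + 64000 = -1584656 + j667680
|N| = √(3296992² + 71904²) ≈ 3.2978e+06, ∠N ≈ 178.75°
|D| = √(1584656² + 667680²) ≈ 1.7196e+06, ∠D ≈ 157.15°
|G| = 3.2978e+06 / 1.7196e+06 ≈ 1.9178
Gain = 20 log₁₀(1.9178) ≈ 5.66 dB
∠G = 178.75° − 157.15° = 21.60°

ω = 1208: 5.6 dB, 22.9°; ω = 1284: 5.7 dB, 21.6°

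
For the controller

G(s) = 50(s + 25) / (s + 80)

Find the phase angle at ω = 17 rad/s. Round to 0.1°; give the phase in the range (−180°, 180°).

22.2°

At s = jω = j17:
zero (s+25): 25 + j17 → |·| = √(25²+17²) = √914 ≈ 30.232, ∠ = arctan(17/25) ≈ 34.22°
pole (s+80): 80 + j17 → |·| = √(80²+17²) = √6689 ≈ 81.786, ∠ = arctan(17/80) ≈ 12.00°
∠G = 34.22° − 12.00° = 22.22°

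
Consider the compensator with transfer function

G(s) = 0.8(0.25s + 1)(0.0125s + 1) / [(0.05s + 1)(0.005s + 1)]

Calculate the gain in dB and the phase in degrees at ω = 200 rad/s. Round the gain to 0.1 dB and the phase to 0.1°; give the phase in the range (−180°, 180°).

17.6 dB, 27.8°

At ω = 200 rad/s:
zero (1 + j200·0.25) = 1 + j50 → |·| ≈ 50.01, ∠ ≈ 88.85°
zero (1 + j200·0.0125) = 1 + j2.5 → |·| ≈ 2.6926, ∠ ≈ 68.20°
pole (1 + j200·0.05) = 1 + j10 → |·| ≈ 10.05, ∠ ≈ 84.29°
pole (1 + j200·0.005) = 1 + j1 → |·| ≈ 1.4142, ∠ ≈ 45.00°
|G| = 0.8 · 50.01 · 2.6926 / (10.05 · 1.4142) ≈ 7.5795
Gain = 20 log₁₀(7.5795) ≈ 17.59 dB
∠G = (88.85° + 68.20°) − (84.29° + 45.00°) = 27.76°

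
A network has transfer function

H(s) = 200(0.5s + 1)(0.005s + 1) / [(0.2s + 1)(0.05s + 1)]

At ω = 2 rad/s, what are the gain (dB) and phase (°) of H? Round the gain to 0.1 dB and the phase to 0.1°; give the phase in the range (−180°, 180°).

48.3 dB, 18.1°

At ω = 2 rad/s:
zero (1 + j2·0.5) = 1 + j1 → |·| ≈ 1.4142, ∠ ≈ 45.00°
zero (1 + j2·0.005) = 1 + j0.01 → |·| ≈ 1, ∠ ≈ 0.57°
pole (1 + j2·0.2) = 1 + j0.4 → |·| ≈ 1.077, ∠ ≈ 21.80°
pole (1 + j2·0.05) = 1 + j0.1 → |·| ≈ 1.005, ∠ ≈ 5.71°
|H| = 200 · 1.4142 · 1 / (1.077 · 1.005) ≈ 261.31
Gain = 20 log₁₀(261.31) ≈ 48.34 dB
∠H = (45.00° + 0.57°) − (21.80° + 5.71°) = 18.06°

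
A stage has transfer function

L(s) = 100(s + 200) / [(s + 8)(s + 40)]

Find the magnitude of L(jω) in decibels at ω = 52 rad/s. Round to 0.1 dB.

At s = jω = j52:
zero (s+200): 200 + j52 → |·| = √(200²+52²) = √42704 ≈ 206.65, ∠ = arctan(52/200) ≈ 14.57°
pole (s+8): 8 + j52 → |·| = √(8²+52²) = √2768 ≈ 52.612, ∠ = arctan(52/8) ≈ 81.25°
pole (s+40): 40 + j52 → |·| = √(40²+52²) = √4304 ≈ 65.605, ∠ = arctan(52/40) ≈ 52.43°
|L| = 100 · 206.65 / 3451.6 ≈ 5.9871
Gain = 20 log₁₀(5.9871) ≈ 15.54 dB

15.5 dB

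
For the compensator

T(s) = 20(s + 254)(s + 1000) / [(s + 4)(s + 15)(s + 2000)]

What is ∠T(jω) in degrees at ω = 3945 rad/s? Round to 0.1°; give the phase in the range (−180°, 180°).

At s = jω = j3945:
zero (s+254): 254 + j3945 → |·| = √(254²+3945²) = √15627541 ≈ 3953.2, ∠ = arctan(3945/254) ≈ 86.32°
zero (s+1000): 1000 + j3945 → |·| = √(1000²+3945²) = √16563025 ≈ 4069.8, ∠ = arctan(3945/1000) ≈ 75.78°
pole (s+4): 4 + j3945 → |·| = √(4²+3945²) = √15563041 ≈ 3945, ∠ = arctan(3945/4) ≈ 89.94°
pole (s+15): 15 + j3945 → |·| = √(15²+3945²) = √15563250 ≈ 3945, ∠ = arctan(3945/15) ≈ 89.78°
pole (s+2000): 2000 + j3945 → |·| = √(2000²+3945²) = √19563025 ≈ 4423, ∠ = arctan(3945/2000) ≈ 63.12°
∠T = 162.10° − 242.84° = -80.74°

-80.7°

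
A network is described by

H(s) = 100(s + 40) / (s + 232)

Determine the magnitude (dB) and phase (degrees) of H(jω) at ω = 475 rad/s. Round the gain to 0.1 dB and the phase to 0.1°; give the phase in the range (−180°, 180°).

39.1 dB, 21.2°

At s = jω = j475:
zero (s+40): 40 + j475 → |·| = √(40²+475²) = √227225 ≈ 476.68, ∠ = arctan(475/40) ≈ 85.19°
pole (s+232): 232 + j475 → |·| = √(232²+475²) = √279449 ≈ 528.63, ∠ = arctan(475/232) ≈ 63.97°
|H| = 100 · 476.68 / 528.63 ≈ 90.173
Gain = 20 log₁₀(90.173) ≈ 39.10 dB
∠H = 85.19° − 63.97° = 21.22°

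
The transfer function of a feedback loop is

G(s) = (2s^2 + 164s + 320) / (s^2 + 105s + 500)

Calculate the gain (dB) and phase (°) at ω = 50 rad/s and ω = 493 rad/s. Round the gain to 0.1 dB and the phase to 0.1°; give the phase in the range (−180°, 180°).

Substitute s = j50:
Numerator: 2(j50)^2 + 164(j50) + 320 = -4680 + j8200
Denominator: (j50)^2 + 105(j50) + 500 = -2000 + j5250
|N| = √(4680² + 8200²) ≈ 9441.5, ∠N ≈ 119.71°
|D| = √(2000² + 5250²) ≈ 5618.1, ∠D ≈ 110.85°
|G| = 9441.5 / 5618.1 ≈ 1.6806
Gain = 20 log₁₀(1.6806) ≈ 4.51 dB
∠G = 119.71° − 110.85° = 8.86°

Substitute s = j493:
Numerator: 2(j493)^2 + 164(j493) + 320 = -485778 + j80852
Denominator: (j493)^2 + 105(j493) + 500 = -242549 + j51765
|N| = √(485778² + 80852²) ≈ 4.9246e+05, ∠N ≈ 170.55°
|D| = √(242549² + 51765²) ≈ 2.4801e+05, ∠D ≈ 167.95°
|G| = 4.9246e+05 / 2.4801e+05 ≈ 1.9856
Gain = 20 log₁₀(1.9856) ≈ 5.96 dB
∠G = 170.55° − 167.95° = 2.60°

ω = 50: 4.5 dB, 8.9°; ω = 493: 6.0 dB, 2.6°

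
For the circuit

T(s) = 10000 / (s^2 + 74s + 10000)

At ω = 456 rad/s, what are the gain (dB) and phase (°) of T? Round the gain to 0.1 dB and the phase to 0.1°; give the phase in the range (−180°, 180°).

At s = jω = j456:
quadratic: (j456)² + 74·j456 + 10000 = -197936 + j33744 → |·| ≈ 2.0079e+05, ∠ ≈ 170.33°
|T| = 10000 / 2.0079e+05 ≈ 0.049803
Gain = 20 log₁₀(0.049803) ≈ -26.05 dB
∠T = 0.00° − 170.33° = -170.33°

-26.1 dB, -170.3°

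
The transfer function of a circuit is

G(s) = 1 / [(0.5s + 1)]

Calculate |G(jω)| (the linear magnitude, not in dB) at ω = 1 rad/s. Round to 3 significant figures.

At ω = 1 rad/s:
pole (1 + j1·0.5) = 1 + j0.5 → |·| ≈ 1.118, ∠ ≈ 26.57°
|G| = 1 · 1 / (1.118) ≈ 0.89445

0.894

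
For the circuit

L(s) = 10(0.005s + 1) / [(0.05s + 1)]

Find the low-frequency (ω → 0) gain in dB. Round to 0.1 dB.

L(0) = 10 · 1 / 1 = 10
20 log₁₀(10) ≈ 20.00 dB

20.0 dB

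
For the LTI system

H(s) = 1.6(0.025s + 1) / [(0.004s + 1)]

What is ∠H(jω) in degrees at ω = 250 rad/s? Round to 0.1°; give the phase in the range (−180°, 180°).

At ω = 250 rad/s:
zero (1 + j250·0.025) = 1 + j6.25 → |·| ≈ 6.3295, ∠ ≈ 80.91°
pole (1 + j250·0.004) = 1 + j1 → |·| ≈ 1.4142, ∠ ≈ 45.00°
∠H = (80.91°) − (45.00°) = 35.91°

35.9°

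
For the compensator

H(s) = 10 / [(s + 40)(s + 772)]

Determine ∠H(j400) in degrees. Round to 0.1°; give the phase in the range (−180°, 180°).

-111.7°

At s = jω = j400:
pole (s+40): 40 + j400 → |·| = √(40²+400²) = √161600 ≈ 402, ∠ = arctan(400/40) ≈ 84.29°
pole (s+772): 772 + j400 → |·| = √(772²+400²) = √755984 ≈ 869.47, ∠ = arctan(400/772) ≈ 27.39°
∠H = 0.00° − 111.68° = -111.68°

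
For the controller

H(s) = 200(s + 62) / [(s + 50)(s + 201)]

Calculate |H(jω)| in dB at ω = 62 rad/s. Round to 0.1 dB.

At s = jω = j62:
zero (s+62): 62 + j62 → |·| = √(62²+62²) = √7688 ≈ 87.681, ∠ = arctan(62/62) ≈ 45.00°
pole (s+50): 50 + j62 → |·| = √(50²+62²) = √6344 ≈ 79.649, ∠ = arctan(62/50) ≈ 51.12°
pole (s+201): 201 + j62 → |·| = √(201²+62²) = √44245 ≈ 210.34, ∠ = arctan(62/201) ≈ 17.14°
|H| = 200 · 87.681 / 16753 ≈ 1.0467
Gain = 20 log₁₀(1.0467) ≈ 0.40 dB

0.4 dB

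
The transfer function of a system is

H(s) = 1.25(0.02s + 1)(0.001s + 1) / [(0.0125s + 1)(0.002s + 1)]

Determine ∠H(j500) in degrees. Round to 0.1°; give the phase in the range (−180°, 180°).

-15.1°

At ω = 500 rad/s:
zero (1 + j500·0.02) = 1 + j10 → |·| ≈ 10.05, ∠ ≈ 84.29°
zero (1 + j500·0.001) = 1 + j0.5 → |·| ≈ 1.118, ∠ ≈ 26.57°
pole (1 + j500·0.0125) = 1 + j6.25 → |·| ≈ 6.3295, ∠ ≈ 80.91°
pole (1 + j500·0.002) = 1 + j1 → |·| ≈ 1.4142, ∠ ≈ 45.00°
∠H = (84.29° + 26.57°) − (80.91° + 45.00°) = -15.05°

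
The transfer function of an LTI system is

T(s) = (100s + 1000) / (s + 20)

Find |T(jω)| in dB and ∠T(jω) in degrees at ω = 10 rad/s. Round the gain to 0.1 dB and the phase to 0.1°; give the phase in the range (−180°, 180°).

36.0 dB, 18.4°

Substitute s = j10:
Numerator: 100(j10) + 1000 = 1000 + j1000
Denominator: (j10) + 20 = 20 + j10
|N| = √(1000² + 1000²) ≈ 1414.2, ∠N ≈ 45.00°
|D| = √(20² + 10²) ≈ 22.361, ∠D ≈ 26.57°
|T| = 1414.2 / 22.361 ≈ 63.244
Gain = 20 log₁₀(63.244) ≈ 36.02 dB
∠T = 45.00° − 26.57° = 18.43°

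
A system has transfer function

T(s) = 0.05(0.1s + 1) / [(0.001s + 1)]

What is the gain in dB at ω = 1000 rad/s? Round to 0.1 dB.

At ω = 1000 rad/s:
zero (1 + j1000·0.1) = 1 + j100 → |·| ≈ 100, ∠ ≈ 89.43°
pole (1 + j1000·0.001) = 1 + j1 → |·| ≈ 1.4142, ∠ ≈ 45.00°
|T| = 0.05 · 100 / (1.4142) ≈ 3.5356
Gain = 20 log₁₀(3.5356) ≈ 10.97 dB

11.0 dB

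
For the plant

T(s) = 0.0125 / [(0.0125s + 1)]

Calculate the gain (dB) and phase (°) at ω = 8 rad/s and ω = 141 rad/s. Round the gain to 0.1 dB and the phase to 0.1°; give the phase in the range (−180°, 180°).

ω = 8: -38.1 dB, -5.7°; ω = 141: -44.2 dB, -60.4°

At ω = 8 rad/s:
pole (1 + j8·0.0125) = 1 + j0.1 → |·| ≈ 1.005, ∠ ≈ 5.71°
|T| = 0.0125 · 1 / (1.005) ≈ 0.012438
Gain = 20 log₁₀(0.012438) ≈ -38.10 dB
∠T = (0°) − (5.71°) = -5.71°

At ω = 141 rad/s:
pole (1 + j141·0.0125) = 1 + j1.7625 → |·| ≈ 2.0264, ∠ ≈ 60.43°
|T| = 0.0125 · 1 / (2.0264) ≈ 0.0061686
Gain = 20 log₁₀(0.0061686) ≈ -44.20 dB
∠T = (0°) − (60.43°) = -60.43°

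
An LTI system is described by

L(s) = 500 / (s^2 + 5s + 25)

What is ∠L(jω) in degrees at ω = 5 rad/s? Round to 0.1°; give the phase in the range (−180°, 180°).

At s = jω = j5:
quadratic: (j5)² + 5·j5 + 25 = 0 + j25 → |·| ≈ 25, ∠ ≈ 90.00°
∠L = 0.00° − 90.00° = -90.00°

-90.0°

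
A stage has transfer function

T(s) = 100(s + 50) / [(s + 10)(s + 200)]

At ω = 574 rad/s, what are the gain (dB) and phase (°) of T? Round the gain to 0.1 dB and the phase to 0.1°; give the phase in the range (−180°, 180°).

At s = jω = j574:
zero (s+50): 50 + j574 → |·| = √(50²+574²) = √331976 ≈ 576.17, ∠ = arctan(574/50) ≈ 85.02°
pole (s+10): 10 + j574 → |·| = √(10²+574²) = √329576 ≈ 574.09, ∠ = arctan(574/10) ≈ 89.00°
pole (s+200): 200 + j574 → |·| = √(200²+574²) = √369476 ≈ 607.85, ∠ = arctan(574/200) ≈ 70.79°
|T| = 100 · 576.17 / 3.4896e+05 ≈ 0.16511
Gain = 20 log₁₀(0.16511) ≈ -15.64 dB
∠T = 85.02° − 159.79° = -74.77°

-15.6 dB, -74.8°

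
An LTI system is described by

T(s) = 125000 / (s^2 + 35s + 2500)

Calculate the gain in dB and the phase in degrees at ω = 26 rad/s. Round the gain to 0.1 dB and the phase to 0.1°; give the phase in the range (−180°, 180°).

35.8 dB, -26.5°

At s = jω = j26:
quadratic: (j26)² + 35·j26 + 2500 = 1824 + j910 → |·| ≈ 2038.4, ∠ ≈ 26.51°
|T| = 125000 / 2038.4 ≈ 61.323
Gain = 20 log₁₀(61.323) ≈ 35.75 dB
∠T = 0.00° − 26.51° = -26.51°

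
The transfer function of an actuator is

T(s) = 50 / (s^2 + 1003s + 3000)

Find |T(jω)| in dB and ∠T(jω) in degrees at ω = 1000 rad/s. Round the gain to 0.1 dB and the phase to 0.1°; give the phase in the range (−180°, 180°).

Substitute s = j1000:
Numerator: 50 = 50 + j0
Denominator: (j1000)^2 + 1003(j1000) + 3000 = -997000 + j1003000
|N| = √(50² + 0²) ≈ 50, ∠N ≈ 0.00°
|D| = √(997000² + 1003000²) ≈ 1.4142e+06, ∠D ≈ 134.83°
|T| = 50 / 1.4142e+06 ≈ 3.5356e-05
Gain = 20 log₁₀(3.5356e-05) ≈ -89.03 dB
∠T = 0.00° − 134.83° = -134.83°

-89.0 dB, -134.8°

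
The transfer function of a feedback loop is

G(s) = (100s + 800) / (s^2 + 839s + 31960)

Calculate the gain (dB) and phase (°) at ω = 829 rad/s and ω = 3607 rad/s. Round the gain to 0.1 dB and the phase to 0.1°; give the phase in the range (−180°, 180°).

Substitute s = j829:
Numerator: 100(j829) + 800 = 800 + j82900
Denominator: (j829)^2 + 839(j829) + 31960 = -655281 + j695531
|N| = √(800² + 82900²) ≈ 82904, ∠N ≈ 89.45°
|D| = √(655281² + 695531²) ≈ 9.5559e+05, ∠D ≈ 133.29°
|G| = 82904 / 9.5559e+05 ≈ 0.086757
Gain = 20 log₁₀(0.086757) ≈ -21.23 dB
∠G = 89.45° − 133.29° = -43.84°

Substitute s = j3607:
Numerator: 100(j3607) + 800 = 800 + j360700
Denominator: (j3607)^2 + 839(j3607) + 31960 = -12978489 + j3026273
|N| = √(800² + 360700²) ≈ 3.607e+05, ∠N ≈ 89.87°
|D| = √(12978489² + 3026273²) ≈ 1.3327e+07, ∠D ≈ 166.87°
|G| = 3.607e+05 / 1.3327e+07 ≈ 0.027065
Gain = 20 log₁₀(0.027065) ≈ -31.35 dB
∠G = 89.87° − 166.87° = -77.00°

ω = 829: -21.2 dB, -43.8°; ω = 3607: -31.4 dB, -77.0°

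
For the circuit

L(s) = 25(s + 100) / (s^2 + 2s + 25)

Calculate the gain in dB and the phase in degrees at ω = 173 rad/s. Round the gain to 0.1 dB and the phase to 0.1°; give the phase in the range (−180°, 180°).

-15.5 dB, -119.4°

At s = jω = j173:
zero (s+100): 100 + j173 → |·| = √(100²+173²) = √39929 ≈ 199.82, ∠ = arctan(173/100) ≈ 59.97°
quadratic: (j173)² + 2·j173 + 25 = -29904 + j346 → |·| ≈ 29906, ∠ ≈ 179.34°
|L| = 25 · 199.82 / 29906 ≈ 0.16704
Gain = 20 log₁₀(0.16704) ≈ -15.54 dB
∠L = 59.97° − 179.34° = -119.37°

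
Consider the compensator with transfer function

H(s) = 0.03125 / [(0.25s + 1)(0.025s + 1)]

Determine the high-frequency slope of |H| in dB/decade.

-40 dB/decade

Each pole contributes −20 dB/decade at high frequency; each zero contributes +20 dB/decade.
Net: 0 zero(s) − 2 pole(s) → -40 dB/decade.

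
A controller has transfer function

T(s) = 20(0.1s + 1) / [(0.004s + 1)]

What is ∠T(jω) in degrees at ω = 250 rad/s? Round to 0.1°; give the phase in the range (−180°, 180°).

At ω = 250 rad/s:
zero (1 + j250·0.1) = 1 + j25 → |·| ≈ 25.02, ∠ ≈ 87.71°
pole (1 + j250·0.004) = 1 + j1 → |·| ≈ 1.4142, ∠ ≈ 45.00°
∠T = (87.71°) − (45.00°) = 42.71°

42.7°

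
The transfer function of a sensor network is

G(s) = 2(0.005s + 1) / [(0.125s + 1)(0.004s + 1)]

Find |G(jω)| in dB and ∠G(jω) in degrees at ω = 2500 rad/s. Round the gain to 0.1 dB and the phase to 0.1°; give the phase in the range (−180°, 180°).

-42.0 dB, -88.7°

At ω = 2500 rad/s:
zero (1 + j2500·0.005) = 1 + j12.5 → |·| ≈ 12.54, ∠ ≈ 85.43°
pole (1 + j2500·0.125) = 1 + j312.5 → |·| ≈ 312.5, ∠ ≈ 89.82°
pole (1 + j2500·0.004) = 1 + j10 → |·| ≈ 10.05, ∠ ≈ 84.29°
|G| = 2 · 12.54 / (312.5 · 10.05) ≈ 0.0079857
Gain = 20 log₁₀(0.0079857) ≈ -41.95 dB
∠G = (85.43°) − (89.82° + 84.29°) = -88.68°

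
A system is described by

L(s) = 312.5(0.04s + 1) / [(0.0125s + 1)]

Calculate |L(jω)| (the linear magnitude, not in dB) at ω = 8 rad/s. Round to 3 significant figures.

At ω = 8 rad/s:
zero (1 + j8·0.04) = 1 + j0.32 → |·| ≈ 1.05, ∠ ≈ 17.74°
pole (1 + j8·0.0125) = 1 + j0.1 → |·| ≈ 1.005, ∠ ≈ 5.71°
|L| = 312.5 · 1.05 / (1.005) ≈ 326.49

326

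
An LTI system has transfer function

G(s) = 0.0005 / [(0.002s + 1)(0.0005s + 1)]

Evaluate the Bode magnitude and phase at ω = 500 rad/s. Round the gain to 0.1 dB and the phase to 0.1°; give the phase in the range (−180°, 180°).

At ω = 500 rad/s:
pole (1 + j500·0.002) = 1 + j1 → |·| ≈ 1.4142, ∠ ≈ 45.00°
pole (1 + j500·0.0005) = 1 + j0.25 → |·| ≈ 1.0308, ∠ ≈ 14.04°
|G| = 0.0005 · 1 / (1.4142 · 1.0308) ≈ 0.00034299
Gain = 20 log₁₀(0.00034299) ≈ -69.29 dB
∠G = (0°) − (45.00° + 14.04°) = -59.04°

-69.3 dB, -59.0°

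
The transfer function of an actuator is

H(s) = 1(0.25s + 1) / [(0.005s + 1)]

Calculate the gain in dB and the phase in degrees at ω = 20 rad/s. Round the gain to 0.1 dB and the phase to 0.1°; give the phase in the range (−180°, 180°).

14.1 dB, 73.0°

At ω = 20 rad/s:
zero (1 + j20·0.25) = 1 + j5 → |·| ≈ 5.099, ∠ ≈ 78.69°
pole (1 + j20·0.005) = 1 + j0.1 → |·| ≈ 1.005, ∠ ≈ 5.71°
|H| = 1 · 5.099 / (1.005) ≈ 5.0736
Gain = 20 log₁₀(5.0736) ≈ 14.11 dB
∠H = (78.69°) − (5.71°) = 72.98°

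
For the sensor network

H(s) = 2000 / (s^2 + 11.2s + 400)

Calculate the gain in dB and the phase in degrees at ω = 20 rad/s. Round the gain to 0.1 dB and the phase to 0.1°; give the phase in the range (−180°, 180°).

At s = jω = j20:
quadratic: (j20)² + 11.2·j20 + 400 = 0 + j224 → |·| ≈ 224, ∠ ≈ 90.00°
|H| = 2000 / 224 ≈ 8.9286
Gain = 20 log₁₀(8.9286) ≈ 19.02 dB
∠H = 0.00° − 90.00° = -90.00°

19.0 dB, -90.0°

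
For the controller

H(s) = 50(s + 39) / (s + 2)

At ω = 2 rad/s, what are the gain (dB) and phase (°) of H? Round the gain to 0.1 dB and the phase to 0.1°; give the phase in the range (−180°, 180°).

56.8 dB, -42.1°

At s = jω = j2:
zero (s+39): 39 + j2 → |·| = √(39²+2²) = √1525 ≈ 39.051, ∠ = arctan(2/39) ≈ 2.94°
pole (s+2): 2 + j2 → |·| = √(2²+2²) = √8 ≈ 2.8284, ∠ = arctan(2/2) ≈ 45.00°
|H| = 50 · 39.051 / 2.8284 ≈ 690.34
Gain = 20 log₁₀(690.34) ≈ 56.78 dB
∠H = 2.94° − 45.00° = -42.06°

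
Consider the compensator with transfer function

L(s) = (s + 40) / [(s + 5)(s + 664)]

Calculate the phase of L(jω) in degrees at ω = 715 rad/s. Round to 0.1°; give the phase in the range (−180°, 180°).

-49.9°

At s = jω = j715:
zero (s+40): 40 + j715 → |·| = √(40²+715²) = √512825 ≈ 716.12, ∠ = arctan(715/40) ≈ 86.80°
pole (s+5): 5 + j715 → |·| = √(5²+715²) = √511250 ≈ 715.02, ∠ = arctan(715/5) ≈ 89.60°
pole (s+664): 664 + j715 → |·| = √(664²+715²) = √952121 ≈ 975.77, ∠ = arctan(715/664) ≈ 47.12°
∠L = 86.80° − 136.72° = -49.92°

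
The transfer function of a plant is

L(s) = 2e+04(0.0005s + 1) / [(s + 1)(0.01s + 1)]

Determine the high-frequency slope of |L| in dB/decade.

Each pole contributes −20 dB/decade at high frequency; each zero contributes +20 dB/decade.
Net: 1 zero(s) − 2 pole(s) → -20 dB/decade.

-20 dB/decade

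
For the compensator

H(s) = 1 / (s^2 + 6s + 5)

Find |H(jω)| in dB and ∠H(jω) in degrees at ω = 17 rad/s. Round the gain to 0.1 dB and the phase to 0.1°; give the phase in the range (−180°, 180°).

-49.6 dB, -160.2°

Substitute s = j17:
Numerator: 1 = 1 + j0
Denominator: (j17)^2 + 6(j17) + 5 = -284 + j102
|N| = √(1² + 0²) ≈ 1, ∠N ≈ 0.00°
|D| = √(284² + 102²) ≈ 301.76, ∠D ≈ 160.24°
|H| = 1 / 301.76 ≈ 0.0033139
Gain = 20 log₁₀(0.0033139) ≈ -49.59 dB
∠H = 0.00° − 160.24° = -160.24°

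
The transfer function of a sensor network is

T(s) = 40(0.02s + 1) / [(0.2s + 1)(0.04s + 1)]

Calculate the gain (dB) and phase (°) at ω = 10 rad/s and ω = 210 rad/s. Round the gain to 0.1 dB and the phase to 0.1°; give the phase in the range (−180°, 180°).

At ω = 10 rad/s:
zero (1 + j10·0.02) = 1 + j0.2 → |·| ≈ 1.0198, ∠ ≈ 11.31°
pole (1 + j10·0.2) = 1 + j2 → |·| ≈ 2.2361, ∠ ≈ 63.43°
pole (1 + j10·0.04) = 1 + j0.4 → |·| ≈ 1.077, ∠ ≈ 21.80°
|T| = 40 · 1.0198 / (2.2361 · 1.077) ≈ 16.938
Gain = 20 log₁₀(16.938) ≈ 24.58 dB
∠T = (11.31°) − (63.43° + 21.80°) = -73.92°

At ω = 210 rad/s:
zero (1 + j210·0.02) = 1 + j4.2 → |·| ≈ 4.3174, ∠ ≈ 76.61°
pole (1 + j210·0.2) = 1 + j42 → |·| ≈ 42.012, ∠ ≈ 88.64°
pole (1 + j210·0.04) = 1 + j8.4 → |·| ≈ 8.4593, ∠ ≈ 83.21°
|T| = 40 · 4.3174 / (42.012 · 8.4593) ≈ 0.48593
Gain = 20 log₁₀(0.48593) ≈ -6.27 dB
∠T = (76.61°) − (88.64° + 83.21°) = -95.24°

ω = 10: 24.6 dB, -73.9°; ω = 210: -6.3 dB, -95.2°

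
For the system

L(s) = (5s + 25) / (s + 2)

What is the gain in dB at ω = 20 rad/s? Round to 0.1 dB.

Substitute s = j20:
Numerator: 5(j20) + 25 = 25 + j100
Denominator: (j20) + 2 = 2 + j20
|N| = √(25² + 100²) ≈ 103.08, ∠N ≈ 75.96°
|D| = √(2² + 20²) ≈ 20.1, ∠D ≈ 84.29°
|L| = 103.08 / 20.1 ≈ 5.1284
Gain = 20 log₁₀(5.1284) ≈ 14.20 dB

14.2 dB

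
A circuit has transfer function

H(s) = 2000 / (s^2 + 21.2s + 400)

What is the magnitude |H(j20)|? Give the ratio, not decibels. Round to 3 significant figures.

4.72

At s = jω = j20:
quadratic: (j20)² + 21.2·j20 + 400 = 0 + j424 → |·| ≈ 424, ∠ ≈ 90.00°
|H| = 2000 / 424 ≈ 4.717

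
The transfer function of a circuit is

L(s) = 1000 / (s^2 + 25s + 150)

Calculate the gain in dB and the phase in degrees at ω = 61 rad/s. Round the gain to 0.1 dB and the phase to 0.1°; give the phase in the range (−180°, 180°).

-11.8 dB, -156.9°

Substitute s = j61:
Numerator: 1000 = 1000 + j0
Denominator: (j61)^2 + 25(j61) + 150 = -3571 + j1525
|N| = √(1000² + 0²) ≈ 1000, ∠N ≈ 0.00°
|D| = √(3571² + 1525²) ≈ 3883, ∠D ≈ 156.88°
|L| = 1000 / 3883 ≈ 0.25753
Gain = 20 log₁₀(0.25753) ≈ -11.78 dB
∠L = 0.00° − 156.88° = -156.88°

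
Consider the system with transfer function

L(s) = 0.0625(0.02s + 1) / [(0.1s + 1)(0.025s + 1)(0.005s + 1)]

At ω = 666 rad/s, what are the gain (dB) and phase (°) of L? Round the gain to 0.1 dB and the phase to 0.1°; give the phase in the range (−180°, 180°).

At ω = 666 rad/s:
zero (1 + j666·0.02) = 1 + j13.32 → |·| ≈ 13.357, ∠ ≈ 85.71°
pole (1 + j666·0.1) = 1 + j66.6 → |·| ≈ 66.608, ∠ ≈ 89.14°
pole (1 + j666·0.025) = 1 + j16.65 → |·| ≈ 16.68, ∠ ≈ 86.56°
pole (1 + j666·0.005) = 1 + j3.33 → |·| ≈ 3.4769, ∠ ≈ 73.28°
|L| = 0.0625 · 13.357 / (66.608 · 16.68 · 3.4769) ≈ 0.00021611
Gain = 20 log₁₀(0.00021611) ≈ -73.31 dB
∠L = (85.71°) − (89.14° + 86.56° + 73.28°) = -163.27°

-73.3 dB, -163.3°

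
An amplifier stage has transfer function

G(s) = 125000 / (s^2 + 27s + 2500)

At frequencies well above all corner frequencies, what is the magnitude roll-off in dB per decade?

-40 dB/decade

Each pole contributes −20 dB/decade at high frequency; each zero contributes +20 dB/decade.
Net: 0 zero(s) − 2 pole(s) → -40 dB/decade.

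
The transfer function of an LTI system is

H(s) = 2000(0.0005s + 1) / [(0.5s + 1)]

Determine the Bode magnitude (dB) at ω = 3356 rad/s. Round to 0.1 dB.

At ω = 3356 rad/s:
zero (1 + j3356·0.0005) = 1 + j1.678 → |·| ≈ 1.9534, ∠ ≈ 59.21°
pole (1 + j3356·0.5) = 1 + j1678 → |·| ≈ 1678, ∠ ≈ 89.97°
|H| = 2000 · 1.9534 / (1678) ≈ 2.3282
Gain = 20 log₁₀(2.3282) ≈ 7.34 dB

7.3 dB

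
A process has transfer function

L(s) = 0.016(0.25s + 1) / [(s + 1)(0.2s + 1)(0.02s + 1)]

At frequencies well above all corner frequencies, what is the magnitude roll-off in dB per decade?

-40 dB/decade

Each pole contributes −20 dB/decade at high frequency; each zero contributes +20 dB/decade.
Net: 1 zero(s) − 3 pole(s) → -40 dB/decade.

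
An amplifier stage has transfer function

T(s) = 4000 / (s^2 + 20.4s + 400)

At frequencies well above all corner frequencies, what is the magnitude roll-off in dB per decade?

Each pole contributes −20 dB/decade at high frequency; each zero contributes +20 dB/decade.
Net: 0 zero(s) − 2 pole(s) → -40 dB/decade.

-40 dB/decade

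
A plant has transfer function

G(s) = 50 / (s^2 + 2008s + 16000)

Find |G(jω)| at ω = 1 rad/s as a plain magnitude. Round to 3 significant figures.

0.00310

Substitute s = j1:
Numerator: 50 = 50 + j0
Denominator: (j1)^2 + 2008(j1) + 16000 = 15999 + j2008
|N| = √(50² + 0²) ≈ 50, ∠N ≈ 0.00°
|D| = √(15999² + 2008²) ≈ 16125, ∠D ≈ 7.15°
|G| = 50 / 16125 ≈ 0.0031008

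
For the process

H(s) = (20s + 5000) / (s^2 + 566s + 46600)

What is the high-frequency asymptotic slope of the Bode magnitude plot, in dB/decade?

Each pole contributes −20 dB/decade at high frequency; each zero contributes +20 dB/decade.
Net: 1 zero(s) − 2 pole(s) → -20 dB/decade.

-20 dB/decade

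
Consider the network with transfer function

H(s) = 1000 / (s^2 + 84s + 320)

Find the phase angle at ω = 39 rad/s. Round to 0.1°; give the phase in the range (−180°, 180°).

Substitute s = j39:
Numerator: 1000 = 1000 + j0
Denominator: (j39)^2 + 84(j39) + 320 = -1201 + j3276
|N| = √(1000² + 0²) ≈ 1000, ∠N ≈ 0.00°
|D| = √(1201² + 3276²) ≈ 3489.2, ∠D ≈ 110.13°
∠H = 0.00° − 110.13° = -110.13°

-110.1°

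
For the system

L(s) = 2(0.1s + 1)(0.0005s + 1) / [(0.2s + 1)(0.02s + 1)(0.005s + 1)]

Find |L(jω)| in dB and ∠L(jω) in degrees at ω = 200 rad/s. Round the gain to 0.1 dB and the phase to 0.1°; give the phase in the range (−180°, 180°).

At ω = 200 rad/s:
zero (1 + j200·0.1) = 1 + j20 → |·| ≈ 20.025, ∠ ≈ 87.14°
zero (1 + j200·0.0005) = 1 + j0.1 → |·| ≈ 1.005, ∠ ≈ 5.71°
pole (1 + j200·0.2) = 1 + j40 → |·| ≈ 40.012, ∠ ≈ 88.57°
pole (1 + j200·0.02) = 1 + j4 → |·| ≈ 4.1231, ∠ ≈ 75.96°
pole (1 + j200·0.005) = 1 + j1 → |·| ≈ 1.4142, ∠ ≈ 45.00°
|L| = 2 · 20.025 · 1.005 / (40.012 · 4.1231 · 1.4142) ≈ 0.17252
Gain = 20 log₁₀(0.17252) ≈ -15.26 dB
∠L = (87.14° + 5.71°) − (88.57° + 75.96° + 45.00°) = -116.68°

-15.3 dB, -116.7°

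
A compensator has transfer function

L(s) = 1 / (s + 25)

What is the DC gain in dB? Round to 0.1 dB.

L(0) = 1 / (25) = 0.04
20 log₁₀(0.04) ≈ -27.96 dB

-28.0 dB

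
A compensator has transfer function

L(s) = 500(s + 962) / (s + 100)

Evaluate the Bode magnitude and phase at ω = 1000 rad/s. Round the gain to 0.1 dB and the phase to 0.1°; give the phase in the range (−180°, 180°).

At s = jω = j1000:
zero (s+962): 962 + j1000 → |·| = √(962²+1000²) = √1925444 ≈ 1387.6, ∠ = arctan(1000/962) ≈ 46.11°
pole (s+100): 100 + j1000 → |·| = √(100²+1000²) = √1010000 ≈ 1005, ∠ = arctan(1000/100) ≈ 84.29°
|L| = 500 · 1387.6 / 1005 ≈ 690.35
Gain = 20 log₁₀(690.35) ≈ 56.78 dB
∠L = 46.11° − 84.29° = -38.18°

56.8 dB, -38.2°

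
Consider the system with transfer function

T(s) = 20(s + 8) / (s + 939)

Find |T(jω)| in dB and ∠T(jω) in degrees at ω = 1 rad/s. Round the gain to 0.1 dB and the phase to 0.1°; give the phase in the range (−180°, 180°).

At s = jω = j1:
zero (s+8): 8 + j1 → |·| = √(8²+1²) = √65 ≈ 8.0623, ∠ = arctan(1/8) ≈ 7.13°
pole (s+939): 939 + j1 → |·| = √(939²+1²) = √881722 ≈ 939, ∠ = arctan(1/939) ≈ 0.06°
|T| = 20 · 8.0623 / 939 ≈ 0.17172
Gain = 20 log₁₀(0.17172) ≈ -15.30 dB
∠T = 7.13° − 0.06° = 7.07°

-15.3 dB, 7.1°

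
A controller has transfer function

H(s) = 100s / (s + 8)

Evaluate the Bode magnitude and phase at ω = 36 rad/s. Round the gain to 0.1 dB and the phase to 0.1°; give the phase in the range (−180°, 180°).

39.8 dB, 12.5°

At s = jω = j36:
zero at origin: s = j36 → |·| = 36, ∠ = 90.00°
pole (s+8): 8 + j36 → |·| = √(8²+36²) = √1360 ≈ 36.878, ∠ = arctan(36/8) ≈ 77.47°
|H| = 100 · 36 / 36.878 ≈ 97.619
Gain = 20 log₁₀(97.619) ≈ 39.79 dB
∠H = 90.00° − 77.47° = 12.53°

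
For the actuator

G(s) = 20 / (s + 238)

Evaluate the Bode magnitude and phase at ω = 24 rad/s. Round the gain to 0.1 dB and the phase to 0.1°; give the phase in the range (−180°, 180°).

-21.6 dB, -5.8°

Substitute s = j24:
Numerator: 20 = 20 + j0
Denominator: (j24) + 238 = 238 + j24
|N| = √(20² + 0²) ≈ 20, ∠N ≈ 0.00°
|D| = √(238² + 24²) ≈ 239.21, ∠D ≈ 5.76°
|G| = 20 / 239.21 ≈ 0.083609
Gain = 20 log₁₀(0.083609) ≈ -21.55 dB
∠G = 0.00° − 5.76° = -5.76°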